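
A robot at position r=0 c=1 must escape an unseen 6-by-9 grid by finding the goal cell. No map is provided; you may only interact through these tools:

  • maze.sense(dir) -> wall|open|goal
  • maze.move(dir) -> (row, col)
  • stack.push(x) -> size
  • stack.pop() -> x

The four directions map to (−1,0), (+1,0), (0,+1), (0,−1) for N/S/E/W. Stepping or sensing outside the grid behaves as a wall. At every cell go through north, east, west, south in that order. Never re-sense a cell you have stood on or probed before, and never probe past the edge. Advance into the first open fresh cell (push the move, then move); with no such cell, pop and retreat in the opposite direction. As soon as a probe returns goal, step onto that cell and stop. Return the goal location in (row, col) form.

$ sense east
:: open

$ push east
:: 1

$ move east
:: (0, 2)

$ sense east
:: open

$ push east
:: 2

$ move east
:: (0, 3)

$ sense east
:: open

$ push east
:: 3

$ move east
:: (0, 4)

$ sense east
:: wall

$ sense south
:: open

$ push south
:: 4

$ move south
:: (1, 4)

$ sense east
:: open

$ push east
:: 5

$ move east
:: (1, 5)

$ sense east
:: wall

$ sense south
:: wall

$ pop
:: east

$ move west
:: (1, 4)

$ sense west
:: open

$ push west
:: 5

$ move west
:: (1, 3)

$ sense west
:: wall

$ sense south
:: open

$ push south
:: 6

$ move south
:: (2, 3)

$ sense east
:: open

$ push east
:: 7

$ move east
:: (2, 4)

$ sense south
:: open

$ push south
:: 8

$ move south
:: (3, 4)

$ sense east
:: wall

$ sense west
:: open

$ push west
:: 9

$ move west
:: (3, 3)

$ sense west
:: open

$ push west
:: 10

$ move west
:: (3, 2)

$ sense north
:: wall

$ sense west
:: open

$ push west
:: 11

$ move west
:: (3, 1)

$ sense north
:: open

$ push north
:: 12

$ move north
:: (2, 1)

$ sense north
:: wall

$ sense west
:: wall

$ pop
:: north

$ move south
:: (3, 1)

$ sense west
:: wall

$ sense south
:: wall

$ pop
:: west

$ move east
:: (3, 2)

$ sense south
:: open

$ push south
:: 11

$ move south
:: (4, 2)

$ sense east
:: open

$ push east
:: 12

$ move east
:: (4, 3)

$ sense east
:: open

$ push east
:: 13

$ move east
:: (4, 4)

$ sense east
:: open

$ push east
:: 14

$ move east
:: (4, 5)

$ sense east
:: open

$ push east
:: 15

$ move east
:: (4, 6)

$ sense north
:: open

$ push north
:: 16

$ move north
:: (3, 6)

$ sense north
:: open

$ push north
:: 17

$ move north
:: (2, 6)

$ sense east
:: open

$ push east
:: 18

$ move east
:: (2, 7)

$ sense north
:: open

$ push north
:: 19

$ move north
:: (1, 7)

$ sense north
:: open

$ push north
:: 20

$ move north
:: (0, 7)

$ sense east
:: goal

$ move east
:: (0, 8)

Answer: (0, 8)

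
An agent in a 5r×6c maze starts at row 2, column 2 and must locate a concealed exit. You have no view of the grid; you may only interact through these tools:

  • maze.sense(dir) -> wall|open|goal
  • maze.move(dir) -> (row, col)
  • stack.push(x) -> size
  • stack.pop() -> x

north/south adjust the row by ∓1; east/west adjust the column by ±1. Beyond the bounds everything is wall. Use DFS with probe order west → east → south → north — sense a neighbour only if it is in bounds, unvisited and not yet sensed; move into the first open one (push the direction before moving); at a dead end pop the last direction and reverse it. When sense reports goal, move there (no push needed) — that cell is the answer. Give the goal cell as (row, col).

Now I run maze.sense with west, which returns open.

I run stack.push with west, : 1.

I run maze.move with west, and observe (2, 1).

Now I run maze.sense with west, — result: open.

Next I call stack.push with west, giving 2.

Invoking maze.move with west, and see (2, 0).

I try maze.sense with south, which returns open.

I try stack.push with south, yielding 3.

Invoking maze.move with south, → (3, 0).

I call maze.sense with east, and observe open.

Calling stack.push with east, yielding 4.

Calling maze.move with east, yielding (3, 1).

Using maze.sense with east, and observe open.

I use stack.push with east, yielding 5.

Calling maze.move with east, and see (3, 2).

Using maze.sense with east, : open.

Calling stack.push with east, giving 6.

I use maze.move with east, giving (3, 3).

Calling maze.sense with east, — result: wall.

Calling maze.sense with south, giving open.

I try stack.push with south, — result: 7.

Calling maze.move with south, and get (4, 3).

Using maze.sense with west, and observe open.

I call stack.push with west, which returns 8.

I call maze.move with west, which returns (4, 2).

Then maze.sense with west, and observe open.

I use stack.push with west, — result: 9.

I try maze.move with west, → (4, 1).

I use maze.sense with west, giving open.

I call stack.push with west, and see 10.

I run maze.move with west, yielding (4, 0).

I invoke stack.pop, and observe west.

Then maze.move with east, giving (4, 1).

I call stack.pop(), giving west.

Calling maze.move with east, : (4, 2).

Now I run stack.pop(), yielding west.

I run maze.move with east, : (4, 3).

Calling maze.sense with east, and get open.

I try stack.push with east, yielding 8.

Invoking maze.move with east, yielding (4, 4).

Calling maze.sense with east, and get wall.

Calling stack.pop(), — result: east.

Using maze.move with west, yielding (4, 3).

I call stack.pop(), yielding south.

I use maze.move with north, → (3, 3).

I invoke maze.sense with north, → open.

Invoking stack.push with north, yielding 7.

I invoke maze.move with north, yielding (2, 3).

I call maze.sense with east, → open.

Calling stack.push with east, → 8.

I invoke maze.move with east, and observe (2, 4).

Calling maze.sense with east, → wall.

Calling maze.sense with north, → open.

I invoke stack.push with north, : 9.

I run maze.move with north, which returns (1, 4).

I try maze.sense with west, yielding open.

Then stack.push with west, giving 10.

I use maze.move with west, and see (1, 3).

Next I call maze.sense with west, which returns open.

I invoke stack.push with west, and observe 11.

I invoke maze.move with west, yielding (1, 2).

Then maze.sense with west, : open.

I use stack.push with west, and get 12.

Then maze.move with west, — result: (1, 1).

I run maze.sense with west, giving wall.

Using maze.sense with north, giving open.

Using stack.push with north, — result: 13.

I invoke maze.move with north, yielding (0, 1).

Next I call maze.sense with west, which returns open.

Invoking stack.push with west, and observe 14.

I try maze.move with west, and see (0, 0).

I call stack.pop, yielding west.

I invoke maze.move with east, and get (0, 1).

Now I run maze.sense with east, → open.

Then stack.push with east, — result: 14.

Now I run maze.move with east, which returns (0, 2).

Then maze.sense with east, and see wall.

Then stack.pop(), giving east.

I invoke maze.move with west, and observe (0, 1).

Using stack.pop(), and see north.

I use maze.move with south, yielding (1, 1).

I invoke stack.pop, — result: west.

Using maze.move with east, and observe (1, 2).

Next I call stack.pop, yielding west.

I invoke maze.move with east, : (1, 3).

I run stack.pop(), and see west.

I try maze.move with east, → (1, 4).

I try maze.sense with east, yielding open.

Next I call stack.push with east, and get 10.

Invoking maze.move with east, and observe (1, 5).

Next I call maze.sense with north, and observe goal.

Next I call maze.move with north, — result: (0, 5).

Answer: (0, 5)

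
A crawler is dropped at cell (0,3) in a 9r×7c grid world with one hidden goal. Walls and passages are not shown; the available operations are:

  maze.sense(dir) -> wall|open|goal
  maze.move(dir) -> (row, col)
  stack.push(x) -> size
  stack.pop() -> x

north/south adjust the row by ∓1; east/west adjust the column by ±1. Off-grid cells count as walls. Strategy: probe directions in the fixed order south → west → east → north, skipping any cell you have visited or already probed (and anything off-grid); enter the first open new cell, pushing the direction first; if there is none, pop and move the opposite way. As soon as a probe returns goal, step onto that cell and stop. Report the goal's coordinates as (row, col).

Act: maze.sense[south]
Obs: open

Act: stack.push[south]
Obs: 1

Act: maze.move[south]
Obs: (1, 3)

Act: maze.sense[south]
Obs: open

Act: stack.push[south]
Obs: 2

Act: maze.move[south]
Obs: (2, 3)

Act: maze.sense[south]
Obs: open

Act: stack.push[south]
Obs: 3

Act: maze.move[south]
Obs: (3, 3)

Act: maze.sense[south]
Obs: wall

Act: maze.sense[west]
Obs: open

Act: stack.push[west]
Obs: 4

Act: maze.move[west]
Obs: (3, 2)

Act: maze.sense[south]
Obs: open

Act: stack.push[south]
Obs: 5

Act: maze.move[south]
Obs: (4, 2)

Act: maze.sense[south]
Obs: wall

Act: maze.sense[west]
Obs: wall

Act: stack.pop[]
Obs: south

Act: maze.move[north]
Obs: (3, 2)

Act: maze.sense[west]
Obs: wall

Act: maze.sense[north]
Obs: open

Act: stack.push[north]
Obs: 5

Act: maze.move[north]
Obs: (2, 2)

Act: maze.sense[west]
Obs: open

Act: stack.push[west]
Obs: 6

Act: maze.move[west]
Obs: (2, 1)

Act: maze.sense[west]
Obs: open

Act: stack.push[west]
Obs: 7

Act: maze.move[west]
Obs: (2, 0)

Act: maze.sense[south]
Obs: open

Act: stack.push[south]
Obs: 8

Act: maze.move[south]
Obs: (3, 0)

Act: maze.sense[south]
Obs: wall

Act: stack.pop[]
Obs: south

Act: maze.move[north]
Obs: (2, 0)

Act: maze.sense[north]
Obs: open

Act: stack.push[north]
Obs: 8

Act: maze.move[north]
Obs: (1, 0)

Act: maze.sense[east]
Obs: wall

Act: maze.sense[north]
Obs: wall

Act: stack.pop[]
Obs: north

Act: maze.move[south]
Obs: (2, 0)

Act: stack.pop[]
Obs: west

Act: maze.move[east]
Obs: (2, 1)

Act: stack.pop[]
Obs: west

Act: maze.move[east]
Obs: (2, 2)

Act: maze.sense[north]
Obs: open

Act: stack.push[north]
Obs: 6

Act: maze.move[north]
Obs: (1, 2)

Act: maze.sense[north]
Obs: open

Act: stack.push[north]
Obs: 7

Act: maze.move[north]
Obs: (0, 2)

Act: maze.sense[west]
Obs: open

Act: stack.push[west]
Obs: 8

Act: maze.move[west]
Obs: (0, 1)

Act: stack.pop[]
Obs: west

Act: maze.move[east]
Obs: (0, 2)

Act: stack.pop[]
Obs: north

Act: maze.move[south]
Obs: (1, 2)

Act: stack.pop[]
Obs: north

Act: maze.move[south]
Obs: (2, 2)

Act: stack.pop[]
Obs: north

Act: maze.move[south]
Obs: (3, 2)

Act: stack.pop[]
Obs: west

Act: maze.move[east]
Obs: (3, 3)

Act: maze.sense[east]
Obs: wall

Act: stack.pop[]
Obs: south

Act: maze.move[north]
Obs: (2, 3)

Act: maze.sense[east]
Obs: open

Act: stack.push[east]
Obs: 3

Act: maze.move[east]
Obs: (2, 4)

Act: maze.sense[east]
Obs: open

Act: stack.push[east]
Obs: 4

Act: maze.move[east]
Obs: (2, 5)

Act: maze.sense[south]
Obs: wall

Act: maze.sense[east]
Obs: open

Act: stack.push[east]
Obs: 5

Act: maze.move[east]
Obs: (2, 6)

Act: maze.sense[south]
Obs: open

Act: stack.push[south]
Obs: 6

Act: maze.move[south]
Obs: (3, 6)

Act: maze.sense[south]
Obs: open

Act: stack.push[south]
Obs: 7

Act: maze.move[south]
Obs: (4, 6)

Act: maze.sense[south]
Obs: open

Act: stack.push[south]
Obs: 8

Act: maze.move[south]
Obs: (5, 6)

Act: maze.sense[south]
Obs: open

Act: stack.push[south]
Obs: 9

Act: maze.move[south]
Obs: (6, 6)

Act: maze.sense[south]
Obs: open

Act: stack.push[south]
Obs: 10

Act: maze.move[south]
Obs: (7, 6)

Act: maze.sense[south]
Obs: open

Act: stack.push[south]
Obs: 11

Act: maze.move[south]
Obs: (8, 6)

Act: maze.sense[west]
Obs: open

Act: stack.push[west]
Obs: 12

Act: maze.move[west]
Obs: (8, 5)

Act: maze.sense[west]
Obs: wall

Act: maze.sense[north]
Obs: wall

Act: stack.pop[]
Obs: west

Act: maze.move[east]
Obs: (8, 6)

Act: stack.pop[]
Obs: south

Act: maze.move[north]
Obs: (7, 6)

Act: stack.pop[]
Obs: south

Act: maze.move[north]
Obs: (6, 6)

Act: maze.sense[west]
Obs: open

Act: stack.push[west]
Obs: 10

Act: maze.move[west]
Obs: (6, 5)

Act: maze.sense[west]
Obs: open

Act: stack.push[west]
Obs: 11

Act: maze.move[west]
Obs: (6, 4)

Act: maze.sense[south]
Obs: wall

Act: maze.sense[west]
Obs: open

Act: stack.push[west]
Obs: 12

Act: maze.move[west]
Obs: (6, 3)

Act: maze.sense[south]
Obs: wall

Act: maze.sense[west]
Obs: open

Act: stack.push[west]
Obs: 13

Act: maze.move[west]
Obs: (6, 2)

Act: maze.sense[south]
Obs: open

Act: stack.push[south]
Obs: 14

Act: maze.move[south]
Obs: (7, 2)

Act: maze.sense[south]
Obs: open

Act: stack.push[south]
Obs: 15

Act: maze.move[south]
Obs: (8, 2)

Act: maze.sense[west]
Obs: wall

Act: maze.sense[east]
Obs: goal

Act: maze.move[east]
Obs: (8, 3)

Answer: (8, 3)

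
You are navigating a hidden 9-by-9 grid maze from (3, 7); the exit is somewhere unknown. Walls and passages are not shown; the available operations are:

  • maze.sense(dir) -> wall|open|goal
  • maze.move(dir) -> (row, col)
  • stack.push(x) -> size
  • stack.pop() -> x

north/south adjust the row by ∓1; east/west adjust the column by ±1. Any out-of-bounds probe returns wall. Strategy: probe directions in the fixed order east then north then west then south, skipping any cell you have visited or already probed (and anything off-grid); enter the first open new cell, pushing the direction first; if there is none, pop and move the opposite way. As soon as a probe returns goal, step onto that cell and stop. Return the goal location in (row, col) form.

# 1. maze.sense(east) => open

# 2. stack.push(east) => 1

# 3. maze.move(east) => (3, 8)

# 4. maze.sense(north) => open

# 5. stack.push(north) => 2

# 6. maze.move(north) => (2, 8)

# 7. maze.sense(north) => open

# 8. stack.push(north) => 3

# 9. maze.move(north) => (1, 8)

# 10. maze.sense(north) => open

# 11. stack.push(north) => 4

# 12. maze.move(north) => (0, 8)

# 13. maze.sense(west) => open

# 14. stack.push(west) => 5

# 15. maze.move(west) => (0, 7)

# 16. maze.sense(west) => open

# 17. stack.push(west) => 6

# 18. maze.move(west) => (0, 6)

# 19. maze.sense(west) => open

# 20. stack.push(west) => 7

# 21. maze.move(west) => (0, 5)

# 22. maze.sense(west) => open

# 23. stack.push(west) => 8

# 24. maze.move(west) => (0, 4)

# 25. maze.sense(west) => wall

# 26. maze.sense(south) => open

# 27. stack.push(south) => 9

# 28. maze.move(south) => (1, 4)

# 29. maze.sense(east) => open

# 30. stack.push(east) => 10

# 31. maze.move(east) => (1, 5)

# 32. maze.sense(east) => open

# 33. stack.push(east) => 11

# 34. maze.move(east) => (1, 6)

# 35. maze.sense(east) => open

# 36. stack.push(east) => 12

# 37. maze.move(east) => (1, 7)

# 38. maze.sense(south) => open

# 39. stack.push(south) => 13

# 40. maze.move(south) => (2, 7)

# 41. maze.sense(west) => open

# 42. stack.push(west) => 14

# 43. maze.move(west) => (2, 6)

# 44. maze.sense(west) => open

# 45. stack.push(west) => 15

# 46. maze.move(west) => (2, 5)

# 47. maze.sense(west) => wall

# 48. maze.sense(south) => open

# 49. stack.push(south) => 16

# 50. maze.move(south) => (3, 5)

# 51. maze.sense(east) => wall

# 52. maze.sense(west) => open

# 53. stack.push(west) => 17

# 54. maze.move(west) => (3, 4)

# 55. maze.sense(west) => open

# 56. stack.push(west) => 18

# 57. maze.move(west) => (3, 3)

# 58. maze.sense(north) => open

# 59. stack.push(north) => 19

# 60. maze.move(north) => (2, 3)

# 61. maze.sense(north) => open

# 62. stack.push(north) => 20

# 63. maze.move(north) => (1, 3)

# 64. maze.sense(west) => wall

# 65. stack.pop() => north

# 66. maze.move(south) => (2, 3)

# 67. maze.sense(west) => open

# 68. stack.push(west) => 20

# 69. maze.move(west) => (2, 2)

# 70. maze.sense(west) => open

# 71. stack.push(west) => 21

# 72. maze.move(west) => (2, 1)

# 73. maze.sense(north) => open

# 74. stack.push(north) => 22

# 75. maze.move(north) => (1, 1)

# 76. maze.sense(north) => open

# 77. stack.push(north) => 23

# 78. maze.move(north) => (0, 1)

# 79. maze.sense(east) => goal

# 80. maze.move(east) => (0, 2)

Answer: (0, 2)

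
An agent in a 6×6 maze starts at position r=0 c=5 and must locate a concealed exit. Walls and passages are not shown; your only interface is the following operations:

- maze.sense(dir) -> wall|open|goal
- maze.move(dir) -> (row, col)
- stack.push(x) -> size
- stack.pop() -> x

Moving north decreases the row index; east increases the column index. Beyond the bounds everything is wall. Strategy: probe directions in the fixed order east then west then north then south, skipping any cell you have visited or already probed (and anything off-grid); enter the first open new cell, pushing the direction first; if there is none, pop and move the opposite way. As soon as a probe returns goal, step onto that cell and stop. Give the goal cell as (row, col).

Act: maze.sense[dir='west']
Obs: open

Act: stack.push[x='west']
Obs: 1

Act: maze.move[dir='west']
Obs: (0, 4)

Act: maze.sense[dir='west']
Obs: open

Act: stack.push[x='west']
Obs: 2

Act: maze.move[dir='west']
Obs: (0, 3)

Act: maze.sense[dir='west']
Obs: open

Act: stack.push[x='west']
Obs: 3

Act: maze.move[dir='west']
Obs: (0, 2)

Act: maze.sense[dir='west']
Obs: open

Act: stack.push[x='west']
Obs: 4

Act: maze.move[dir='west']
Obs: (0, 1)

Act: maze.sense[dir='west']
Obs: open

Act: stack.push[x='west']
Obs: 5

Act: maze.move[dir='west']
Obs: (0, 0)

Act: maze.sense[dir='south']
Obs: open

Act: stack.push[x='south']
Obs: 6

Act: maze.move[dir='south']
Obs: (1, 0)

Act: maze.sense[dir='east']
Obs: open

Act: stack.push[x='east']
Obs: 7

Act: maze.move[dir='east']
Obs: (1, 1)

Act: maze.sense[dir='east']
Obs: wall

Act: maze.sense[dir='south']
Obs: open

Act: stack.push[x='south']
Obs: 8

Act: maze.move[dir='south']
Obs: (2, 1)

Act: maze.sense[dir='east']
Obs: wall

Act: maze.sense[dir='west']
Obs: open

Act: stack.push[x='west']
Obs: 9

Act: maze.move[dir='west']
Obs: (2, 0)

Act: maze.sense[dir='south']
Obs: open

Act: stack.push[x='south']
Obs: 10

Act: maze.move[dir='south']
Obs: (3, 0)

Act: maze.sense[dir='east']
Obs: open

Act: stack.push[x='east']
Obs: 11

Act: maze.move[dir='east']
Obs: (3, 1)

Act: maze.sense[dir='east']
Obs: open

Act: stack.push[x='east']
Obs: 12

Act: maze.move[dir='east']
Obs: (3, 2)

Act: maze.sense[dir='east']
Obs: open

Act: stack.push[x='east']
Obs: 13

Act: maze.move[dir='east']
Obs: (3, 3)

Act: maze.sense[dir='east']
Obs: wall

Act: maze.sense[dir='north']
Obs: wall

Act: maze.sense[dir='south']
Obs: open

Act: stack.push[x='south']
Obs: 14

Act: maze.move[dir='south']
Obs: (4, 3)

Act: maze.sense[dir='east']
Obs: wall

Act: maze.sense[dir='west']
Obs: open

Act: stack.push[x='west']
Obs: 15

Act: maze.move[dir='west']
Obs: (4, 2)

Act: maze.sense[dir='west']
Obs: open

Act: stack.push[x='west']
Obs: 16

Act: maze.move[dir='west']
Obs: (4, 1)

Act: maze.sense[dir='west']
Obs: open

Act: stack.push[x='west']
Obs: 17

Act: maze.move[dir='west']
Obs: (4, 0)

Act: maze.sense[dir='south']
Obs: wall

Act: stack.pop[]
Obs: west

Act: maze.move[dir='east']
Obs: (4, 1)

Act: maze.sense[dir='south']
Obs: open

Act: stack.push[x='south']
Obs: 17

Act: maze.move[dir='south']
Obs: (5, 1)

Act: maze.sense[dir='east']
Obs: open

Act: stack.push[x='east']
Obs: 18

Act: maze.move[dir='east']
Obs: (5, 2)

Act: maze.sense[dir='east']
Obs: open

Act: stack.push[x='east']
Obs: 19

Act: maze.move[dir='east']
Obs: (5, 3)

Act: maze.sense[dir='east']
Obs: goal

Act: maze.move[dir='east']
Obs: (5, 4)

Answer: (5, 4)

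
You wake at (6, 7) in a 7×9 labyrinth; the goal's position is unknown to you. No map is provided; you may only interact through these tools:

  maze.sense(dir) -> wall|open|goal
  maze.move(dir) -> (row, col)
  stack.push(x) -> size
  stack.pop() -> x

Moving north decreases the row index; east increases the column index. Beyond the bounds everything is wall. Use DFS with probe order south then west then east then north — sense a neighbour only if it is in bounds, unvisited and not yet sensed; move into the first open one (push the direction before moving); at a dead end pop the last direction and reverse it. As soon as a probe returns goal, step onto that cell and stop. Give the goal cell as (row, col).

I run maze.sense(dir→west), and observe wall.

Calling maze.sense(dir→east), and see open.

Now I run stack.push(x→east), yielding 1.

Calling maze.move(dir→east), and observe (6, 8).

Next I call maze.sense(dir→north), and get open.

Next I call stack.push(x→north), and see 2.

I use maze.move(dir→north), which returns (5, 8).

I try maze.sense(dir→west), and get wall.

Calling maze.sense(dir→north), : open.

Calling stack.push(x→north), — result: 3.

I invoke maze.move(dir→north), and observe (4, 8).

Now I run maze.sense(dir→west), — result: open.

I run stack.push(x→west), : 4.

Next I call maze.move(dir→west), : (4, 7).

I call maze.sense(dir→west), and observe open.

I run stack.push(x→west), — result: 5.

Next I call maze.move(dir→west), and get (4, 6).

Then maze.sense(dir→south), and observe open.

Then stack.push(x→south), and observe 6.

I use maze.move(dir→south), giving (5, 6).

Calling maze.sense(dir→west), which returns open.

Invoking stack.push(x→west), which returns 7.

I use maze.move(dir→west), yielding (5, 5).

Then maze.sense(dir→south), and see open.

Invoking stack.push(x→south), which returns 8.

I try maze.move(dir→south), giving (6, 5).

I use maze.sense(dir→west), yielding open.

I use stack.push(x→west), → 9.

Invoking maze.move(dir→west), and get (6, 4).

Calling maze.sense(dir→west), — result: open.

Then stack.push(x→west), — result: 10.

I use maze.move(dir→west), yielding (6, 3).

Now I run maze.sense(dir→west), : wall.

Next I call maze.sense(dir→north), : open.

Then stack.push(x→north), : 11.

I invoke maze.move(dir→north), giving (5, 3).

I invoke maze.sense(dir→west), : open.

Invoking stack.push(x→west), giving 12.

Now I run maze.move(dir→west), → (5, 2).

I try maze.sense(dir→west), — result: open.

I invoke stack.push(x→west), which returns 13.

I invoke maze.move(dir→west), and get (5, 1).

Next I call maze.sense(dir→south), giving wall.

I call maze.sense(dir→west), giving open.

Calling stack.push(x→west), and see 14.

I try maze.move(dir→west), and see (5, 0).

Next I call maze.sense(dir→south), yielding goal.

I use maze.move(dir→south), — result: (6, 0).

Answer: (6, 0)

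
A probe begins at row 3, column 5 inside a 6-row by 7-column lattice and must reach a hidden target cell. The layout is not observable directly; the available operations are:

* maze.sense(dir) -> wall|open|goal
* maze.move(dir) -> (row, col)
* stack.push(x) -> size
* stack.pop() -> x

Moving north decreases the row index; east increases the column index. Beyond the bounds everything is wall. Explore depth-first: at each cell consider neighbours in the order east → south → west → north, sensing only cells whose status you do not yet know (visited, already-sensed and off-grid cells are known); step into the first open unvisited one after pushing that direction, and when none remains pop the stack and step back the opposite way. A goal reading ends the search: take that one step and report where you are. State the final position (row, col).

Using maze.sense(dir: east), and observe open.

Invoking stack.push(x: east), giving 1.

Using maze.move(dir: east), and get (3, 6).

Now I run maze.sense(dir: south), and observe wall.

Then maze.sense(dir: north), which returns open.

Then stack.push(x: north), and see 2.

Using maze.move(dir: north), giving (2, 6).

Then maze.sense(dir: west), : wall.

Using maze.sense(dir: north), and see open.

I run stack.push(x: north), and see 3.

Using maze.move(dir: north), — result: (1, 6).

I invoke maze.sense(dir: west), and see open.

Then stack.push(x: west), — result: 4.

Invoking maze.move(dir: west), and observe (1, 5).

Invoking maze.sense(dir: west), : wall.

I use maze.sense(dir: north), which returns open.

Using stack.push(x: north), and observe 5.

I run maze.move(dir: north), : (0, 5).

Using maze.sense(dir: east), giving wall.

Next I call maze.sense(dir: west), giving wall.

Now I run stack.pop(), and see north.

I try maze.move(dir: south), giving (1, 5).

I try stack.pop, and see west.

Using maze.move(dir: east), and see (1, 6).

Now I run stack.pop, → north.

Next I call maze.move(dir: south), : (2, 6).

Then stack.pop, — result: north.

I use maze.move(dir: south), : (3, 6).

I invoke stack.pop, → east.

I run maze.move(dir: west), and see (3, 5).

I invoke maze.sense(dir: south), and see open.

Calling stack.push(x: south), which returns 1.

Then maze.move(dir: south), and get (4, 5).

Then maze.sense(dir: south), which returns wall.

I invoke maze.sense(dir: west), — result: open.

I invoke stack.push(x: west), which returns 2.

Using maze.move(dir: west), yielding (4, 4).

Invoking maze.sense(dir: south), which returns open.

I try stack.push(x: south), and get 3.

Then maze.move(dir: south), — result: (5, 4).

Using maze.sense(dir: west), yielding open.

Then stack.push(x: west), which returns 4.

Now I run maze.move(dir: west), → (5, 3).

I invoke maze.sense(dir: west), and see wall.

Next I call maze.sense(dir: north), giving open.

Next I call stack.push(x: north), giving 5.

Now I run maze.move(dir: north), and see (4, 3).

Next I call maze.sense(dir: west), giving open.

I use stack.push(x: west), giving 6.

I invoke maze.move(dir: west), : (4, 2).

Using maze.sense(dir: west), and get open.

Then stack.push(x: west), and get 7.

I use maze.move(dir: west), giving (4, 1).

Invoking maze.sense(dir: south), and get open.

I run stack.push(x: south), yielding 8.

I call maze.move(dir: south), and see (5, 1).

Now I run maze.sense(dir: west), → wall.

I try stack.pop(), and observe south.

I invoke maze.move(dir: north), and get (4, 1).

Calling maze.sense(dir: west), and get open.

Now I run stack.push(x: west), yielding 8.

I call maze.move(dir: west), and observe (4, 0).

I run maze.sense(dir: north), and observe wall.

I use stack.pop(), and get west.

I use maze.move(dir: east), yielding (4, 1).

I invoke maze.sense(dir: north), giving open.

Using stack.push(x: north), and observe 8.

I run maze.move(dir: north), → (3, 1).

Invoking maze.sense(dir: east), — result: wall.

I try maze.sense(dir: north), — result: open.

I try stack.push(x: north), giving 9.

I run maze.move(dir: north), — result: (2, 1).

Invoking maze.sense(dir: east), : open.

Invoking stack.push(x: east), and get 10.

I call maze.move(dir: east), — result: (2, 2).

Calling maze.sense(dir: east), : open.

I try stack.push(x: east), and observe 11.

Invoking maze.move(dir: east), which returns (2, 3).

Now I run maze.sense(dir: east), — result: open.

Now I run stack.push(x: east), which returns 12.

Calling maze.move(dir: east), giving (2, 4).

I run maze.sense(dir: south), — result: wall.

I run stack.pop(), → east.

I use maze.move(dir: west), giving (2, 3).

I call maze.sense(dir: south), yielding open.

Next I call stack.push(x: south), giving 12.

Calling maze.move(dir: south), and observe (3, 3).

Now I run stack.pop(), and see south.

Next I call maze.move(dir: north), yielding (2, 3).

I try maze.sense(dir: north), — result: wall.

Next I call stack.pop, — result: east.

I use maze.move(dir: west), — result: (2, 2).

Next I call maze.sense(dir: north), yielding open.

I invoke stack.push(x: north), yielding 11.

Calling maze.move(dir: north), and see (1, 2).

Now I run maze.sense(dir: west), and see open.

Now I run stack.push(x: west), giving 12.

Invoking maze.move(dir: west), and see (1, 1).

Next I call maze.sense(dir: west), → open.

I run stack.push(x: west), which returns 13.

I run maze.move(dir: west), which returns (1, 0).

Next I call maze.sense(dir: south), yielding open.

Invoking stack.push(x: south), and see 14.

Next I call maze.move(dir: south), — result: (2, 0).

I use stack.pop, — result: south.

I invoke maze.move(dir: north), and get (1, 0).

I call maze.sense(dir: north), yielding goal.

Invoking maze.move(dir: north), giving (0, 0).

Answer: (0, 0)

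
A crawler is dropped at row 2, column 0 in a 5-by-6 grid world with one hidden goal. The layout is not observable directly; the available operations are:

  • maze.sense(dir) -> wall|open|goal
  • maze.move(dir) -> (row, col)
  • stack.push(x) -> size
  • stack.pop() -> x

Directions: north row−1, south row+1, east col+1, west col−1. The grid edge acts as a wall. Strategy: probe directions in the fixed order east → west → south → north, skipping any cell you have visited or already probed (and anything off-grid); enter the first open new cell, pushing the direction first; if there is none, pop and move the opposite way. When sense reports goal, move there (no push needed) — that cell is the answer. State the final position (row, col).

# sense(dir→east) == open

# push(x→east) == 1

# move(dir→east) == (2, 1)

# sense(dir→east) == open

# push(x→east) == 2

# move(dir→east) == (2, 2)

# sense(dir→east) == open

# push(x→east) == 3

# move(dir→east) == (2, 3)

# sense(dir→east) == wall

# sense(dir→south) == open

# push(x→south) == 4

# move(dir→south) == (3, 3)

# sense(dir→east) == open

# push(x→east) == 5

# move(dir→east) == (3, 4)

# sense(dir→east) == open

# push(x→east) == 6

# move(dir→east) == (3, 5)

# sense(dir→south) == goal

# move(dir→south) == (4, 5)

Answer: (4, 5)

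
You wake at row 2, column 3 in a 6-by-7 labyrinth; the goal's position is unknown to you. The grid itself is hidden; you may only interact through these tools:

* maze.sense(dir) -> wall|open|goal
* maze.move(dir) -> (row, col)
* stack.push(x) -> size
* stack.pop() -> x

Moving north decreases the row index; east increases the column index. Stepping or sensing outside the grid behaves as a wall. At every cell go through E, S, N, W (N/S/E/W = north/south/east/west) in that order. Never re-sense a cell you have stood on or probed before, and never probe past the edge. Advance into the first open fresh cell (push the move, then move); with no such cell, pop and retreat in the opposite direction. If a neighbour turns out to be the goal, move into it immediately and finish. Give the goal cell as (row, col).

;; 1. sense(dir→east) == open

;; 2. push(x→east) == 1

;; 3. move(dir→east) == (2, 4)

;; 4. sense(dir→east) == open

;; 5. push(x→east) == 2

;; 6. move(dir→east) == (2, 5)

;; 7. sense(dir→east) == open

;; 8. push(x→east) == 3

;; 9. move(dir→east) == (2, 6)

;; 10. sense(dir→south) == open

;; 11. push(x→south) == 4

;; 12. move(dir→south) == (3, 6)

;; 13. sense(dir→south) == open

;; 14. push(x→south) == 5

;; 15. move(dir→south) == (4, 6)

;; 16. sense(dir→south) == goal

;; 17. move(dir→south) == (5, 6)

Answer: (5, 6)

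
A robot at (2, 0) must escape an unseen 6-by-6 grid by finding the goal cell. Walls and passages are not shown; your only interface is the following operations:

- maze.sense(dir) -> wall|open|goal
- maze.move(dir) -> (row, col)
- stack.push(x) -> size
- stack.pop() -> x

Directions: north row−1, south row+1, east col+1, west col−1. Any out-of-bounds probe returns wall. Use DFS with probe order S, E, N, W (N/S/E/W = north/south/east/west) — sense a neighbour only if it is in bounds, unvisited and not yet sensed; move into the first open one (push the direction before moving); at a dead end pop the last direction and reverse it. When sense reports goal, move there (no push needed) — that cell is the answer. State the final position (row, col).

$ maze.sense dir='south'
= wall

$ maze.sense dir='east'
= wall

$ maze.sense dir='north'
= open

$ stack.push x='north'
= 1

$ maze.move dir='north'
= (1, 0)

$ maze.sense dir='east'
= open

$ stack.push x='east'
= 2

$ maze.move dir='east'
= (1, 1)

$ maze.sense dir='east'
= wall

$ maze.sense dir='north'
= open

$ stack.push x='north'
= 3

$ maze.move dir='north'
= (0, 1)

$ maze.sense dir='east'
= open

$ stack.push x='east'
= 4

$ maze.move dir='east'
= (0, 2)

$ maze.sense dir='east'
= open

$ stack.push x='east'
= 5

$ maze.move dir='east'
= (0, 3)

$ maze.sense dir='south'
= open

$ stack.push x='south'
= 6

$ maze.move dir='south'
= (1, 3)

$ maze.sense dir='south'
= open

$ stack.push x='south'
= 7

$ maze.move dir='south'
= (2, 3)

$ maze.sense dir='south'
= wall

$ maze.sense dir='east'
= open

$ stack.push x='east'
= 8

$ maze.move dir='east'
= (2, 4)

$ maze.sense dir='south'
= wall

$ maze.sense dir='east'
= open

$ stack.push x='east'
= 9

$ maze.move dir='east'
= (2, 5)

$ maze.sense dir='south'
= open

$ stack.push x='south'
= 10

$ maze.move dir='south'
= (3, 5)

$ maze.sense dir='south'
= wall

$ stack.pop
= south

$ maze.move dir='north'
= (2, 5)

$ maze.sense dir='north'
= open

$ stack.push x='north'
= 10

$ maze.move dir='north'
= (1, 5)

$ maze.sense dir='north'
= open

$ stack.push x='north'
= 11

$ maze.move dir='north'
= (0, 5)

$ maze.sense dir='west'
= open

$ stack.push x='west'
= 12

$ maze.move dir='west'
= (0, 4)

$ maze.sense dir='south'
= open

$ stack.push x='south'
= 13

$ maze.move dir='south'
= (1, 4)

$ stack.pop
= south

$ maze.move dir='north'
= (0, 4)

$ stack.pop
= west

$ maze.move dir='east'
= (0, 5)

$ stack.pop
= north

$ maze.move dir='south'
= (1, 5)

$ stack.pop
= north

$ maze.move dir='south'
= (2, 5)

$ stack.pop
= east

$ maze.move dir='west'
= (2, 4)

$ stack.pop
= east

$ maze.move dir='west'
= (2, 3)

$ maze.sense dir='west'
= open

$ stack.push x='west'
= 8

$ maze.move dir='west'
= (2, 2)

$ maze.sense dir='south'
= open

$ stack.push x='south'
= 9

$ maze.move dir='south'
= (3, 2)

$ maze.sense dir='south'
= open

$ stack.push x='south'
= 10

$ maze.move dir='south'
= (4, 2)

$ maze.sense dir='south'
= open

$ stack.push x='south'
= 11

$ maze.move dir='south'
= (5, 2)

$ maze.sense dir='east'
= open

$ stack.push x='east'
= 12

$ maze.move dir='east'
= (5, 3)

$ maze.sense dir='east'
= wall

$ maze.sense dir='north'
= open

$ stack.push x='north'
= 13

$ maze.move dir='north'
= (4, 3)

$ maze.sense dir='east'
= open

$ stack.push x='east'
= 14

$ maze.move dir='east'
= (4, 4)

$ stack.pop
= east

$ maze.move dir='west'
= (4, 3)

$ stack.pop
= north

$ maze.move dir='south'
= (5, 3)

$ stack.pop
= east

$ maze.move dir='west'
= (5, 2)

$ maze.sense dir='west'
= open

$ stack.push x='west'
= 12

$ maze.move dir='west'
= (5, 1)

$ maze.sense dir='north'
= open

$ stack.push x='north'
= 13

$ maze.move dir='north'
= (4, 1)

$ maze.sense dir='north'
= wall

$ maze.sense dir='west'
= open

$ stack.push x='west'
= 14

$ maze.move dir='west'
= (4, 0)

$ maze.sense dir='south'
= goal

$ maze.move dir='south'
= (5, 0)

Answer: (5, 0)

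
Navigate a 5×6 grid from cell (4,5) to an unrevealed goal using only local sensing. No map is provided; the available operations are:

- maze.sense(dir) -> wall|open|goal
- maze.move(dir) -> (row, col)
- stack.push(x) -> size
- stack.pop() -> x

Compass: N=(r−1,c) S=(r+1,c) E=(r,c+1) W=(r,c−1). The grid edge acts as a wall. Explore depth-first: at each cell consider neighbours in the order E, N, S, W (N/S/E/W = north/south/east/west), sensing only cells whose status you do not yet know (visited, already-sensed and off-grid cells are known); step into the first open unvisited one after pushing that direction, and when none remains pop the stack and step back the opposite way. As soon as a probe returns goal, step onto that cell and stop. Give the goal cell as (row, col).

Do: maze.sense[dir='north']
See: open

Do: stack.push[x='north']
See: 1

Do: maze.move[dir='north']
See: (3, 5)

Do: maze.sense[dir='north']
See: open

Do: stack.push[x='north']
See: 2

Do: maze.move[dir='north']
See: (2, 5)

Do: maze.sense[dir='north']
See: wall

Do: maze.sense[dir='west']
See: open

Do: stack.push[x='west']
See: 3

Do: maze.move[dir='west']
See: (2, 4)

Do: maze.sense[dir='north']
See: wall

Do: maze.sense[dir='south']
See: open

Do: stack.push[x='south']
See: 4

Do: maze.move[dir='south']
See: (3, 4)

Do: maze.sense[dir='south']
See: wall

Do: maze.sense[dir='west']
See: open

Do: stack.push[x='west']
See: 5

Do: maze.move[dir='west']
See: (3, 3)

Do: maze.sense[dir='north']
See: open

Do: stack.push[x='north']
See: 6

Do: maze.move[dir='north']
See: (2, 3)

Do: maze.sense[dir='north']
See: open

Do: stack.push[x='north']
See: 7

Do: maze.move[dir='north']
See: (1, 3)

Do: maze.sense[dir='north']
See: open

Do: stack.push[x='north']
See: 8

Do: maze.move[dir='north']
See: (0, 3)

Do: maze.sense[dir='east']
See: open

Do: stack.push[x='east']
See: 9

Do: maze.move[dir='east']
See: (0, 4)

Do: maze.sense[dir='east']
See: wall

Do: stack.pop[]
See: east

Do: maze.move[dir='west']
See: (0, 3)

Do: maze.sense[dir='west']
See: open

Do: stack.push[x='west']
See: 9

Do: maze.move[dir='west']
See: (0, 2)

Do: maze.sense[dir='south']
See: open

Do: stack.push[x='south']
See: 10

Do: maze.move[dir='south']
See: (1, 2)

Do: maze.sense[dir='south']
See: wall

Do: maze.sense[dir='west']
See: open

Do: stack.push[x='west']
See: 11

Do: maze.move[dir='west']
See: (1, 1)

Do: maze.sense[dir='north']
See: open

Do: stack.push[x='north']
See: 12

Do: maze.move[dir='north']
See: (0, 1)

Do: maze.sense[dir='west']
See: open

Do: stack.push[x='west']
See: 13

Do: maze.move[dir='west']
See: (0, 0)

Do: maze.sense[dir='south']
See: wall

Do: stack.pop[]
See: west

Do: maze.move[dir='east']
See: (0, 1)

Do: stack.pop[]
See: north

Do: maze.move[dir='south']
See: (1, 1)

Do: maze.sense[dir='south']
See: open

Do: stack.push[x='south']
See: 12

Do: maze.move[dir='south']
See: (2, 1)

Do: maze.sense[dir='south']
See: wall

Do: maze.sense[dir='west']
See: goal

Do: maze.move[dir='west']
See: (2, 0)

Answer: (2, 0)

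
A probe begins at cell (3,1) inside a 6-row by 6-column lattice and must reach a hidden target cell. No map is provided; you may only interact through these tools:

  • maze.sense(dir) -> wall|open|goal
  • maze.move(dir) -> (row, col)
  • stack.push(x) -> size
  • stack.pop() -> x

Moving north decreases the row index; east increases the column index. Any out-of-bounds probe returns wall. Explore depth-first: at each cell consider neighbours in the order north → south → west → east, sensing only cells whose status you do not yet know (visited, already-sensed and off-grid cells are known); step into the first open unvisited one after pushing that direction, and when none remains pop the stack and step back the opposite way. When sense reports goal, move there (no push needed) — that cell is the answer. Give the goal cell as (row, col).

>> sense(dir='north')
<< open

>> push(x='north')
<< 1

>> move(dir='north')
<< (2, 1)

>> sense(dir='north')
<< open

>> push(x='north')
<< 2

>> move(dir='north')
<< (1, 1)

>> sense(dir='north')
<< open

>> push(x='north')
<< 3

>> move(dir='north')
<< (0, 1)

>> sense(dir='west')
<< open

>> push(x='west')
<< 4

>> move(dir='west')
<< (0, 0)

>> sense(dir='south')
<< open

>> push(x='south')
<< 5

>> move(dir='south')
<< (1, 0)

>> sense(dir='south')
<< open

>> push(x='south')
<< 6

>> move(dir='south')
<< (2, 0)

>> sense(dir='south')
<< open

>> push(x='south')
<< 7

>> move(dir='south')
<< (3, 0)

>> sense(dir='south')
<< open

>> push(x='south')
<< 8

>> move(dir='south')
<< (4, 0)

>> sense(dir='south')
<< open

>> push(x='south')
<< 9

>> move(dir='south')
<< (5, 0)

>> sense(dir='east')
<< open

>> push(x='east')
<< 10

>> move(dir='east')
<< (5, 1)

>> sense(dir='north')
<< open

>> push(x='north')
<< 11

>> move(dir='north')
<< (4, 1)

>> sense(dir='east')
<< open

>> push(x='east')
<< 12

>> move(dir='east')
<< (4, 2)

>> sense(dir='north')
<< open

>> push(x='north')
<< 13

>> move(dir='north')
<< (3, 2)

>> sense(dir='north')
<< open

>> push(x='north')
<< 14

>> move(dir='north')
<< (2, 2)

>> sense(dir='north')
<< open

>> push(x='north')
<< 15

>> move(dir='north')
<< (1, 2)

>> sense(dir='north')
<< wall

>> sense(dir='east')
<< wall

>> pop()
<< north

>> move(dir='south')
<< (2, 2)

>> sense(dir='east')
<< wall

>> pop()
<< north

>> move(dir='south')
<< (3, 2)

>> sense(dir='east')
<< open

>> push(x='east')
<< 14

>> move(dir='east')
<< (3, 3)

>> sense(dir='south')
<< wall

>> sense(dir='east')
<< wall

>> pop()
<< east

>> move(dir='west')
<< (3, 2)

>> pop()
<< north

>> move(dir='south')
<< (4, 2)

>> sense(dir='south')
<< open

>> push(x='south')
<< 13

>> move(dir='south')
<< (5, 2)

>> sense(dir='east')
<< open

>> push(x='east')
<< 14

>> move(dir='east')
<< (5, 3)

>> sense(dir='east')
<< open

>> push(x='east')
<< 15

>> move(dir='east')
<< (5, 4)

>> sense(dir='north')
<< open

>> push(x='north')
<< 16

>> move(dir='north')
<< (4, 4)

>> sense(dir='east')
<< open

>> push(x='east')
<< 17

>> move(dir='east')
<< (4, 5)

>> sense(dir='north')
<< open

>> push(x='north')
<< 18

>> move(dir='north')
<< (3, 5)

>> sense(dir='north')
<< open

>> push(x='north')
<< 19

>> move(dir='north')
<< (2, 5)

>> sense(dir='north')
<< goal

>> move(dir='north')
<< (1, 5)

Answer: (1, 5)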